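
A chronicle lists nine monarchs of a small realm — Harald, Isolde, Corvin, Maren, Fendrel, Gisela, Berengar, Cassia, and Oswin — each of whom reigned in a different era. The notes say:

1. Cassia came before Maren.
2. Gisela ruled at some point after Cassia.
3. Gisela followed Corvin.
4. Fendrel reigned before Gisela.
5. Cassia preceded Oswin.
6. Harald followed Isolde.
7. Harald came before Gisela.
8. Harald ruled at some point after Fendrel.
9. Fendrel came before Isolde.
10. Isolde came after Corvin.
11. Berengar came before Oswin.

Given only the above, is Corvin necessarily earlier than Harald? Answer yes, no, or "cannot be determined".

yes

Chain the constraints: Corvin → Isolde → Harald. Each link is directly stated, so Corvin comes before Harald.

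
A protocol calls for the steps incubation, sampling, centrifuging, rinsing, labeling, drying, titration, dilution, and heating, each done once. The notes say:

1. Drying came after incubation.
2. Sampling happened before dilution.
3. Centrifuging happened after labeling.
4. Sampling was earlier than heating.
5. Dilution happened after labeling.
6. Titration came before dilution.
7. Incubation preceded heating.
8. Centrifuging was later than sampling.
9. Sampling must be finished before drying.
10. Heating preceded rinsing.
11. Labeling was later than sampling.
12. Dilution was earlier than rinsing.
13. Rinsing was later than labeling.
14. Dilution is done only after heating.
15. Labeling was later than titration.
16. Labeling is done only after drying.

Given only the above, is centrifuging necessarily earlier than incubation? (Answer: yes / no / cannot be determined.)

no

Tracing the constraints gives incubation → drying → labeling → centrifuging, so incubation must come before centrifuging.
That means centrifuging cannot be before incubation.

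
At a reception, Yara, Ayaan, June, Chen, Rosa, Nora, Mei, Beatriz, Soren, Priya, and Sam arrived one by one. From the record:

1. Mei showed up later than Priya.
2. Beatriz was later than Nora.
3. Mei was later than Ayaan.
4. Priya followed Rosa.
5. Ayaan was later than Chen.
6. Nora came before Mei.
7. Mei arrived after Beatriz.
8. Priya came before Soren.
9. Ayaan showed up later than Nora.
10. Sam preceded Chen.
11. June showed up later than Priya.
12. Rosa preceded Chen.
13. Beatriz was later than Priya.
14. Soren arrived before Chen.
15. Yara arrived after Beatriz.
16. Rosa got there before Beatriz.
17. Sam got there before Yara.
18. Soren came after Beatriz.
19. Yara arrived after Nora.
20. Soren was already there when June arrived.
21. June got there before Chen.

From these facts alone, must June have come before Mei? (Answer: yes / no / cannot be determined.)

Chain the constraints: June → Chen → Ayaan → Mei. Each link is directly stated, so June comes before Mei.

yes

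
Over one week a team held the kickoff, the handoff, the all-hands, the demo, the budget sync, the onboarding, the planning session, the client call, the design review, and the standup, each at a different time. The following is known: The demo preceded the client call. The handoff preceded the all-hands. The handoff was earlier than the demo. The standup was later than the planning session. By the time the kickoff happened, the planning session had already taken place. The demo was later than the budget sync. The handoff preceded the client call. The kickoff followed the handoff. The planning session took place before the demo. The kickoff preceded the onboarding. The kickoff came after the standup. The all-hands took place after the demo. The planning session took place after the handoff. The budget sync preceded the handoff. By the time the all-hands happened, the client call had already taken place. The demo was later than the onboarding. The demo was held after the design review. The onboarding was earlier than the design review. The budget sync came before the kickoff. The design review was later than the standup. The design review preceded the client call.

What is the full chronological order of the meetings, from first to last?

The constraints fix every adjacent pair, so only one ordering works:
the budget sync → the handoff → the planning session → the standup → the kickoff → the onboarding → the design review → the demo → the client call → the all-hands.

the budget sync, the handoff, the planning session, the standup, the kickoff, the onboarding, the design review, the demo, the client call, the all-hands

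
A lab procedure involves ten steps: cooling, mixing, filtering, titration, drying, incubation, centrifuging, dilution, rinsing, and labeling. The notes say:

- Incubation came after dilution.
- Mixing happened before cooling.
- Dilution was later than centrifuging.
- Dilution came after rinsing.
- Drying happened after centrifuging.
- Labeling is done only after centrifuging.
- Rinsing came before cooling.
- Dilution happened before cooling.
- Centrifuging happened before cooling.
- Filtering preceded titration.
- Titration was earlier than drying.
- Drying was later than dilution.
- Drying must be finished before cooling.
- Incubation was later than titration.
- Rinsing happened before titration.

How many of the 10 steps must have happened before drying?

Directly stated before drying: centrifuging, dilution, and titration.
Filtering reaches drying via filtering → titration → drying.
Rinsing reaches drying via rinsing → titration → drying.
That's centrifuging, dilution, filtering, rinsing, and titration — 5 in all.

5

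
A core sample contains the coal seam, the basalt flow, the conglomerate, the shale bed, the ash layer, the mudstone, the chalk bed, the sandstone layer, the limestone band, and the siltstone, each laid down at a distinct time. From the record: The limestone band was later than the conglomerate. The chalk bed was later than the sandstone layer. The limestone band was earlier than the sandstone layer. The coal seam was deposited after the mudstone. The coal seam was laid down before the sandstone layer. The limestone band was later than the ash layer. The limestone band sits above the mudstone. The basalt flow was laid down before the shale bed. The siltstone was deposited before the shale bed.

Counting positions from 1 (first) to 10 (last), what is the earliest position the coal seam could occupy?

The mudstone must come before the coal seam — 1 forced predecessor.
Nothing else is forced ahead of the coal seam, so its earliest slot is position 1 + 1 = 2.

2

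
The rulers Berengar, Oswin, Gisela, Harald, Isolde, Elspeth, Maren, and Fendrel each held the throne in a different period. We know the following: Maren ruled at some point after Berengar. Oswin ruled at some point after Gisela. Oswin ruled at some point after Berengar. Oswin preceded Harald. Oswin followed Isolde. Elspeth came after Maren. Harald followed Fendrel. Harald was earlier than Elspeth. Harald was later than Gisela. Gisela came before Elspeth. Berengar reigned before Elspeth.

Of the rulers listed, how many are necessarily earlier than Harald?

5

Directly stated before Harald: Fendrel, Gisela, and Oswin.
Berengar reaches Harald via Berengar → Oswin → Harald.
Isolde reaches Harald via Isolde → Oswin → Harald.
No chain forces Elspeth (or any of the others) ahead of Harald.
That's Berengar, Fendrel, Gisela, Isolde, and Oswin — 5 in all.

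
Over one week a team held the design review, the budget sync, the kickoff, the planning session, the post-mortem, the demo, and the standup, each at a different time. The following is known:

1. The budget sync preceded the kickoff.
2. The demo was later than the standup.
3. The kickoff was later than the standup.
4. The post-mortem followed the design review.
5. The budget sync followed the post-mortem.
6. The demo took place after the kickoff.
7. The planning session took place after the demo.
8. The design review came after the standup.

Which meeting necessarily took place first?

The standup has a chain of constraints placing it before every other meeting, so the standup must be first.

the standup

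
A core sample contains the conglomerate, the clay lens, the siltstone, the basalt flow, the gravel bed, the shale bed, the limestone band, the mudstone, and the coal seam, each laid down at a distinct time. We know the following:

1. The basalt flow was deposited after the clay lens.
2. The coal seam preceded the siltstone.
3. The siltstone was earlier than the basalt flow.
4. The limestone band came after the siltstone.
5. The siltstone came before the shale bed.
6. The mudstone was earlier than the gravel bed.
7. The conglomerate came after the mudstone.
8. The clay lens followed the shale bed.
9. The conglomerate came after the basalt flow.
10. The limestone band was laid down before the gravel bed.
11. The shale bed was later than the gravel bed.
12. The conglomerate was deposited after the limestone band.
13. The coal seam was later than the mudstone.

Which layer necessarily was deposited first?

The mudstone has a chain of constraints placing it before every other layer, so the mudstone must be first.

the mudstone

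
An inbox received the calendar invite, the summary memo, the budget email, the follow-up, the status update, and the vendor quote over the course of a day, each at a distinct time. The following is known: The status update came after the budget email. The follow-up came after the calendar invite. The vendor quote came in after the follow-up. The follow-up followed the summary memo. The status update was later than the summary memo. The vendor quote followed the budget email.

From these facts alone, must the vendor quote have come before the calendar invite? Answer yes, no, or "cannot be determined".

no

Tracing the constraints gives the calendar invite → the follow-up → the vendor quote, so the calendar invite must come before the vendor quote.
That means the vendor quote cannot be before the calendar invite.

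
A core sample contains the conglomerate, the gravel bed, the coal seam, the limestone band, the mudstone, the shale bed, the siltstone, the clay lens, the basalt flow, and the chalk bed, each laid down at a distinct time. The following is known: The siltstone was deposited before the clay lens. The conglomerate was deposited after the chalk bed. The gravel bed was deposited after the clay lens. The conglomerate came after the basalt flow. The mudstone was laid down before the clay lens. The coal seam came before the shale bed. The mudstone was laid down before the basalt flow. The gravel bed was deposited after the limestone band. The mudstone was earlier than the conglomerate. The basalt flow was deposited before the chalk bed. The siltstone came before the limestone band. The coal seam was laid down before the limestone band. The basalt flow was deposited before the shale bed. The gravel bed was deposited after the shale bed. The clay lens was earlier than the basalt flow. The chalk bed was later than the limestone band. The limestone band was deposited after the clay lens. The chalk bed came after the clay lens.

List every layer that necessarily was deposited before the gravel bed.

Directly stated before the gravel bed: the clay lens, the limestone band, and the shale bed.
The basalt flow reaches the gravel bed via the basalt flow → the shale bed → the gravel bed.
The coal seam reaches the gravel bed via the coal seam → the limestone band → the gravel bed.
The mudstone reaches the gravel bed via the mudstone → the clay lens → the gravel bed.
Likewise the siltstone reaches the gravel bed by chaining the stated constraints.

the basalt flow, the clay lens, the coal seam, the limestone band, the mudstone, the shale bed, the siltstone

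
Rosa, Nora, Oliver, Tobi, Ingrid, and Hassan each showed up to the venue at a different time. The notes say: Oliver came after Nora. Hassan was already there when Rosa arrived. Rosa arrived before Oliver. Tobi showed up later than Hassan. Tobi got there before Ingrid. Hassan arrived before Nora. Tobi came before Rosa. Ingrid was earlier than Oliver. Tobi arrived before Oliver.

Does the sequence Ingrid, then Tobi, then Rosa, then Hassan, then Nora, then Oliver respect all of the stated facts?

no

The constraints require Tobi before Ingrid, but in the proposed sequence Ingrid appears ahead of Tobi. That one violation is enough.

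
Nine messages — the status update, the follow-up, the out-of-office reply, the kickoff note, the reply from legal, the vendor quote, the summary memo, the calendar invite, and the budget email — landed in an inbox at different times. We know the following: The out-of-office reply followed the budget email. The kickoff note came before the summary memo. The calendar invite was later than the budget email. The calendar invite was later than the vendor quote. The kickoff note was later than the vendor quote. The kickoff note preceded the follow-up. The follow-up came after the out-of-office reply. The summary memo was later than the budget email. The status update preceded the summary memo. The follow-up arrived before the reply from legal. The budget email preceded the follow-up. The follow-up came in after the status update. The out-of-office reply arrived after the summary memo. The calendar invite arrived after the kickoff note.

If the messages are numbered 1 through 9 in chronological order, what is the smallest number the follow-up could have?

7

The budget email, the kickoff note, the out-of-office reply, the status update, the summary memo, and the vendor quote must all come before the follow-up — 6 forced predecessors.
Nothing else is forced ahead of the follow-up, so its earliest slot is position 6 + 1 = 7.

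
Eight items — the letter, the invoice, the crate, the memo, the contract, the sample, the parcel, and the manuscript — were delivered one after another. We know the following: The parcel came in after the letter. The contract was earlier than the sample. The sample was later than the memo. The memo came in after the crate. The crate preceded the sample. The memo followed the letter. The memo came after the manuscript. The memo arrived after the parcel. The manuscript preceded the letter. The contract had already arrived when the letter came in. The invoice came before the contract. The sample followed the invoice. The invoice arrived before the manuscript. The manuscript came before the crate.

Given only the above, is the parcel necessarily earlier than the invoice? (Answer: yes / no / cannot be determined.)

no

Tracing the constraints gives the invoice → the contract → the letter → the parcel, so the invoice must come before the parcel.
That means the parcel cannot be before the invoice.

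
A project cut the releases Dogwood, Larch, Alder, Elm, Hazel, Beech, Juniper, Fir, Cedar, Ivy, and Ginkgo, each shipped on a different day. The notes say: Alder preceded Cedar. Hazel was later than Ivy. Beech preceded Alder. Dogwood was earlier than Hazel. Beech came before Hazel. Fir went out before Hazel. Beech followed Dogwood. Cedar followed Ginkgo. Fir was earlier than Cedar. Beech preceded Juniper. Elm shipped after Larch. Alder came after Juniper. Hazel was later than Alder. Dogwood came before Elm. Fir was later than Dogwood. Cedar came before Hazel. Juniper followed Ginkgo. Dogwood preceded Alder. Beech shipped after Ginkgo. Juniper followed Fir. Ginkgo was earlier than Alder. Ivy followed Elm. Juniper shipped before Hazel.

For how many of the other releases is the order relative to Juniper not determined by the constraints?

3

Forced before Juniper: Beech, Dogwood, Fir, and Ginkgo; forced after Juniper: Alder, Cedar, and Hazel.
That leaves Elm, Ivy, and Larch with no forced order relative to Juniper — 3.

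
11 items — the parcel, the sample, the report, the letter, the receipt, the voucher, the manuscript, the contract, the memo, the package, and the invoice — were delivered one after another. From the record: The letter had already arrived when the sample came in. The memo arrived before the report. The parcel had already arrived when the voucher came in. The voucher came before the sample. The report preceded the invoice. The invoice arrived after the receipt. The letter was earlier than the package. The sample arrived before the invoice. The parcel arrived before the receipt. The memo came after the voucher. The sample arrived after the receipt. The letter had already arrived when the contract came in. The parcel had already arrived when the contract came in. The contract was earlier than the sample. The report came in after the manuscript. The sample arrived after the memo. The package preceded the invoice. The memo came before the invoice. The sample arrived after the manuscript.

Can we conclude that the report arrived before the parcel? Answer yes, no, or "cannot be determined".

no

Tracing the constraints gives the parcel → the voucher → the memo → the report, so the parcel must come before the report.
That means the report cannot be before the parcel.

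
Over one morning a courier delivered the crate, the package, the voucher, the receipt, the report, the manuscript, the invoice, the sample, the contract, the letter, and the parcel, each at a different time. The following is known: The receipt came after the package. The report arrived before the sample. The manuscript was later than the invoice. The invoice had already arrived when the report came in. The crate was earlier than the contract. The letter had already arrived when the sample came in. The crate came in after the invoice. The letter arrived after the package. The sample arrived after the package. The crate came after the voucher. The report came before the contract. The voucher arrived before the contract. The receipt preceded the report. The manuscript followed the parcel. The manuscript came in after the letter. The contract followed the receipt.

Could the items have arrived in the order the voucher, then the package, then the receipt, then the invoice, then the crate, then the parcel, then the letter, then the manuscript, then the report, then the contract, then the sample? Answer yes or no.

Check each stated constraint against the proposed order — e.g. the package is ahead of the sample; the voucher is ahead of the contract. Every pair is in the required order; nothing is violated.

yes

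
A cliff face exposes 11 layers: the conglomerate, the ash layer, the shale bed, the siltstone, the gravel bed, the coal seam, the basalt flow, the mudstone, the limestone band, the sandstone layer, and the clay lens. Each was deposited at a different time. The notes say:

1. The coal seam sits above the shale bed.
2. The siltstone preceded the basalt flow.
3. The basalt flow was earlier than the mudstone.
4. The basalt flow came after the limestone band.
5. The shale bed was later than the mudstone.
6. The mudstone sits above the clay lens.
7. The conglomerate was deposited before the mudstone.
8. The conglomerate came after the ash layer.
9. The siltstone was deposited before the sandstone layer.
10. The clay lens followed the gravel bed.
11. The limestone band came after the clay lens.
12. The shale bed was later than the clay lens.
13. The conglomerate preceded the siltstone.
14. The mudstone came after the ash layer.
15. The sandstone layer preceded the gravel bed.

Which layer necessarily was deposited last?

Every other layer has a chain of constraints placing it before the coal seam, so the coal seam is last.

the coal seam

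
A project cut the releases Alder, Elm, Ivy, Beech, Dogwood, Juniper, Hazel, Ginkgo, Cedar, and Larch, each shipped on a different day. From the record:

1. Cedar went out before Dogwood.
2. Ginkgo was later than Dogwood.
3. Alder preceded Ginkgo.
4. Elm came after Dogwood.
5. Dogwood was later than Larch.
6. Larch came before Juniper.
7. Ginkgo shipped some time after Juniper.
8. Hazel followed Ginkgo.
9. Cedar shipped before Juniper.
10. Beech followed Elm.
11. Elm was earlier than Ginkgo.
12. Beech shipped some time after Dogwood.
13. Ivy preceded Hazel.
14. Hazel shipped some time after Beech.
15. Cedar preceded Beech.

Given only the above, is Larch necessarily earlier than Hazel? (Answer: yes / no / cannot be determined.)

yes

Chain the constraints: Larch → Juniper → Ginkgo → Hazel. Each link is directly stated, so Larch comes before Hazel.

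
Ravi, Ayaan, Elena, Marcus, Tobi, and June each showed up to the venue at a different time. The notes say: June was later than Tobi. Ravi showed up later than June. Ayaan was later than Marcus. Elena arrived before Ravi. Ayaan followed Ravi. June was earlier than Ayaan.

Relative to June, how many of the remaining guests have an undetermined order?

Forced before June: Tobi; forced after June: Ayaan and Ravi.
That leaves Elena and Marcus with no forced order relative to June — 2.

2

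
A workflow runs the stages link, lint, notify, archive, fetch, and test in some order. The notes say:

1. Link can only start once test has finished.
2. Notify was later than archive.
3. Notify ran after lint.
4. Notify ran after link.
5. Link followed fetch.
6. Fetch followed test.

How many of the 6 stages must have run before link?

Directly stated before link: fetch and test.
No chain forces notify (or any of the others) ahead of link.
That's fetch and test — 2 in all.

2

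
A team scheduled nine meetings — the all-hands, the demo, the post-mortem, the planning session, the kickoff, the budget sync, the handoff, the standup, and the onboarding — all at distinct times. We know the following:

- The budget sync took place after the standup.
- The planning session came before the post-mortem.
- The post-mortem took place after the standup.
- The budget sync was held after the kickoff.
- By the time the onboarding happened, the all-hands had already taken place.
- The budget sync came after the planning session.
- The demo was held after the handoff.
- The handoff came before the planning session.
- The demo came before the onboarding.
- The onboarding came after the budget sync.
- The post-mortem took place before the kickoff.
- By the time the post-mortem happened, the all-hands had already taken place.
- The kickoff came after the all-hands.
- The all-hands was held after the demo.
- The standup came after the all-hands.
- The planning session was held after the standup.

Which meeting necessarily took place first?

The handoff has a chain of constraints placing it before every other meeting, so the handoff must be first.

the handoff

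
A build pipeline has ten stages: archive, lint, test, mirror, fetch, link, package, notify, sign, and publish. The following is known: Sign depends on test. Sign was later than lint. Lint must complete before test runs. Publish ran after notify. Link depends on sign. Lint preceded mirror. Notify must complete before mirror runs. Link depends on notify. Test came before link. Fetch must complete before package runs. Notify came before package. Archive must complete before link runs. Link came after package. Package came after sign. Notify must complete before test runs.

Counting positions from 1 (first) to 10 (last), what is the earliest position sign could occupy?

4

Lint, notify, and test must all come before sign — 3 forced predecessors.
Nothing else is forced ahead of sign, so its earliest slot is position 3 + 1 = 4.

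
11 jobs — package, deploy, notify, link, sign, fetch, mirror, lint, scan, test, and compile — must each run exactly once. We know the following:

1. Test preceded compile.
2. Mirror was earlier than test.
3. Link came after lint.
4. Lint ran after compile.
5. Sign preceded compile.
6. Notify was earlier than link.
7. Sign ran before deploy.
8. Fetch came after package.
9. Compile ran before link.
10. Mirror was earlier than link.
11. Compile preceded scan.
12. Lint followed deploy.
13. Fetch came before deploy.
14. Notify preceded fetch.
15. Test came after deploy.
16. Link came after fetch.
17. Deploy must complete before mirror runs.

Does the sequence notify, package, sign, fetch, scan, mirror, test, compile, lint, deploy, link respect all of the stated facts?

The constraints require compile before scan, but in the proposed sequence scan appears ahead of compile. That one violation is enough.

no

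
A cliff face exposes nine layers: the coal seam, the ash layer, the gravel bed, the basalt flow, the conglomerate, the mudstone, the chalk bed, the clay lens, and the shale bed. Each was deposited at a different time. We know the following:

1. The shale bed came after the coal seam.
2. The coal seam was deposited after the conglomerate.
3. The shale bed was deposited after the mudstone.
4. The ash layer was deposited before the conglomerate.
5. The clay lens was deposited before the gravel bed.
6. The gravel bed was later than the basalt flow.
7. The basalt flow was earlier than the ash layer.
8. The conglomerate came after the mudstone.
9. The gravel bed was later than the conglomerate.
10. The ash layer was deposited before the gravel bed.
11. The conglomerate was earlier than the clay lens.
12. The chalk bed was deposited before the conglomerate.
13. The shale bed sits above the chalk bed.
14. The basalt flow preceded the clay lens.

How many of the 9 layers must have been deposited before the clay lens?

5

Directly stated before the clay lens: the basalt flow and the conglomerate.
The ash layer reaches the clay lens via the ash layer → the conglomerate → the clay lens.
The chalk bed reaches the clay lens via the chalk bed → the conglomerate → the clay lens.
The mudstone reaches the clay lens via the mudstone → the conglomerate → the clay lens.
That's the ash layer, the basalt flow, the chalk bed, the conglomerate, and the mudstone — 5 in all.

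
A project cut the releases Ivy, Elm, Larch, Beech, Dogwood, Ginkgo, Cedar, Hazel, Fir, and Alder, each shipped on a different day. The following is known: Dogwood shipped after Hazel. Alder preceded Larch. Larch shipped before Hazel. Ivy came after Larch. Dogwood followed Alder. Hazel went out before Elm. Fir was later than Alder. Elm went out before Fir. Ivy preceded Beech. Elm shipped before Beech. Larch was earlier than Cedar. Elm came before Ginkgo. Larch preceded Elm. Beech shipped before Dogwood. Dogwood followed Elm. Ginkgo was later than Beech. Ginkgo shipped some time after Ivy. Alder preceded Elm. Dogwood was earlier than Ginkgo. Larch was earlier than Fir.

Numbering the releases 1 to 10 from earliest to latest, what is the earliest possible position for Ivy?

3

Alder and Larch must both come before Ivy — 2 forced predecessors.
Nothing else is forced ahead of Ivy, so its earliest slot is position 2 + 1 = 3.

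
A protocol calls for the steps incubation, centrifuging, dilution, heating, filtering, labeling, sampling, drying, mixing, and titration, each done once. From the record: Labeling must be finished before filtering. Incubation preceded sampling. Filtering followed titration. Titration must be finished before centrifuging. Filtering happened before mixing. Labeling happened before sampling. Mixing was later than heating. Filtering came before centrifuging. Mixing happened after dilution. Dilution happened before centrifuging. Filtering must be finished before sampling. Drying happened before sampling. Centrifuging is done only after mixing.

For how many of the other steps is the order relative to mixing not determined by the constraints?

Forced before mixing: dilution, filtering, heating, labeling, and titration; forced after mixing: centrifuging.
That leaves drying, incubation, and sampling with no forced order relative to mixing — 3.

3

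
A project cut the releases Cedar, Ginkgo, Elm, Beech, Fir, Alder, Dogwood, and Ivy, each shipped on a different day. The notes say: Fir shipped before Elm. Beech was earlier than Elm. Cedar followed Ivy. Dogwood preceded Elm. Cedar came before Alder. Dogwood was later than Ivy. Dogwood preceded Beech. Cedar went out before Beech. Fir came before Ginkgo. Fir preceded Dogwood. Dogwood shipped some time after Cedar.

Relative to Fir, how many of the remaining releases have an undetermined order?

Forced after Fir: Beech, Dogwood, Elm, and Ginkgo.
That leaves Alder, Cedar, and Ivy with no forced order relative to Fir — 3.

3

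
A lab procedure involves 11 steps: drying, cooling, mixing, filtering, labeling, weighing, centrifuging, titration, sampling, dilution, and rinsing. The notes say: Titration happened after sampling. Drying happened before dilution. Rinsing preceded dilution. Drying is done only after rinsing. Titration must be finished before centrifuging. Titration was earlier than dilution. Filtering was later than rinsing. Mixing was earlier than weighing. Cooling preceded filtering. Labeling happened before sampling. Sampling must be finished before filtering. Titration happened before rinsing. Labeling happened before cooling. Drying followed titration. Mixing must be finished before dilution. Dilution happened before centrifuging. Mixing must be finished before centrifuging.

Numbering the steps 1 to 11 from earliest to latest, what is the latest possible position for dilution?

10

Dilution must come before centrifuging — 1 step forced after it.
Everything else can be placed before dilution in some valid order, so dilution can sit as late as position 11 − 1 = 10.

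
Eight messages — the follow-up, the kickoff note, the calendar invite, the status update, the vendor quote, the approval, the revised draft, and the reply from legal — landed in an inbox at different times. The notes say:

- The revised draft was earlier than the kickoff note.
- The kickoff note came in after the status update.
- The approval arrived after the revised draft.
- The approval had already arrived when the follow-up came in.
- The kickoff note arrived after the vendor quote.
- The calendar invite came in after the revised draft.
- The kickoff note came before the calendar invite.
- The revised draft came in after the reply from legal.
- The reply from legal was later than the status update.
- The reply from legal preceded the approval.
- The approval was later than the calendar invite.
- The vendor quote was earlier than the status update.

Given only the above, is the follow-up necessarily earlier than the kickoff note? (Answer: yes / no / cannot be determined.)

no

Tracing the constraints gives the kickoff note → the calendar invite → the approval → the follow-up, so the kickoff note must come before the follow-up.
That means the follow-up cannot be before the kickoff note.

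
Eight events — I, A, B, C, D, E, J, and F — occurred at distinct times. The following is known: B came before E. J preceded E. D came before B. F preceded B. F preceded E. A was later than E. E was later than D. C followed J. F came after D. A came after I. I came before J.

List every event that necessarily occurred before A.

B, D, E, F, I, J

Directly stated before A: E and I.
B reaches A via B → E → A.
D reaches A via D → E → A.
F reaches A via F → E → A.
Likewise J reaches A by chaining the stated constraints.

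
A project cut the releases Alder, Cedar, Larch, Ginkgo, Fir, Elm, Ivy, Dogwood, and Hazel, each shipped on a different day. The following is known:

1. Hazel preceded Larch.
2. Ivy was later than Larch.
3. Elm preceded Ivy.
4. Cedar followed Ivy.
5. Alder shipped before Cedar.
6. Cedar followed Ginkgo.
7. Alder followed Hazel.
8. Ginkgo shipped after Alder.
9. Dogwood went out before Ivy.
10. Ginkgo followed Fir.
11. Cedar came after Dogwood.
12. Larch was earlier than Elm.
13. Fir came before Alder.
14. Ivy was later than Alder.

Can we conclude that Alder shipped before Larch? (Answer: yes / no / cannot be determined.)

No chain of stated constraints runs from Alder to Larch, and none runs from Larch to Alder either.
So the relative order of Alder and Larch is not fixed by the given facts.

cannot be determined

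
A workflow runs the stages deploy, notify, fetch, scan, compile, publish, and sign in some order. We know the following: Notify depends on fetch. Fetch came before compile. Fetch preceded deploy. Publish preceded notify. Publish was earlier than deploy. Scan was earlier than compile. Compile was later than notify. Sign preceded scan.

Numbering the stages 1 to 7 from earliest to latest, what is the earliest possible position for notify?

3

Fetch and publish must both come before notify — 2 forced predecessors.
Nothing else is forced ahead of notify, so its earliest slot is position 2 + 1 = 3.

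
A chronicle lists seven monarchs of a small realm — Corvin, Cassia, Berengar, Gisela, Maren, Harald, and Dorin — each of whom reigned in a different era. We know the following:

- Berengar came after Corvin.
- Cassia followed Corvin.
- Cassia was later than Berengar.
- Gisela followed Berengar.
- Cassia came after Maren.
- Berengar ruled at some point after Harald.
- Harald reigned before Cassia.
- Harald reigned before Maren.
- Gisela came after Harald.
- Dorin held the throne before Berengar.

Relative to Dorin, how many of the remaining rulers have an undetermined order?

Forced after Dorin: Berengar, Cassia, and Gisela.
That leaves Corvin, Harald, and Maren with no forced order relative to Dorin — 3.

3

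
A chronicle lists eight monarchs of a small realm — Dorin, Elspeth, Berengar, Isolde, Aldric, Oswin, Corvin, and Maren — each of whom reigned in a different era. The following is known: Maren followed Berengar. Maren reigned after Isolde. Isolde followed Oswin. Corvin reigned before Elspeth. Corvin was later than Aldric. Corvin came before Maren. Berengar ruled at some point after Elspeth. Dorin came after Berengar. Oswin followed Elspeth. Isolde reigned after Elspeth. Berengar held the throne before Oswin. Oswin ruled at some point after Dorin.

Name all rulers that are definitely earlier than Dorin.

Aldric, Berengar, Corvin, Elspeth

Directly stated before Dorin: Berengar.
Aldric reaches Dorin via Aldric → Corvin → Elspeth → Berengar → Dorin.
Corvin reaches Dorin via Corvin → Elspeth → Berengar → Dorin.
Elspeth reaches Dorin via Elspeth → Berengar → Dorin.
No chain forces Oswin (or any of the others) ahead of Dorin.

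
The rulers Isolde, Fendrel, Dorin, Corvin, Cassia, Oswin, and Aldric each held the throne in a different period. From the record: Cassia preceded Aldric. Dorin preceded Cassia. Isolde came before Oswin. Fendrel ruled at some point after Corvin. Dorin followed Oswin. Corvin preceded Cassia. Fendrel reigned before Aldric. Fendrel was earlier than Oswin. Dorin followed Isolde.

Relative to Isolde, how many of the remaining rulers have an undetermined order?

2

Forced after Isolde: Aldric, Cassia, Dorin, and Oswin.
That leaves Corvin and Fendrel with no forced order relative to Isolde — 2.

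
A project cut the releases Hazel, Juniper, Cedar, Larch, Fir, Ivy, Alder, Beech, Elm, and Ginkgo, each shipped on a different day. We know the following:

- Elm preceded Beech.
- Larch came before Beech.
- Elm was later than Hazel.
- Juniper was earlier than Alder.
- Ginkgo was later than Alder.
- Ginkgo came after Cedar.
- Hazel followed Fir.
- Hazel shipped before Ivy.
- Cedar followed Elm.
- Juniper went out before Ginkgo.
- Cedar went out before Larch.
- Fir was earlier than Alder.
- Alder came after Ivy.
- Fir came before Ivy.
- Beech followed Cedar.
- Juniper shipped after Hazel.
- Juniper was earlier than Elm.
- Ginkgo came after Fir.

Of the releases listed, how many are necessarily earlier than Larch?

Directly stated before Larch: Cedar.
Elm reaches Larch via Elm → Cedar → Larch.
Fir reaches Larch via Fir → Hazel → Elm → Cedar → Larch.
Hazel reaches Larch via Hazel → Elm → Cedar → Larch.
Likewise Juniper reaches Larch by chaining the stated constraints.
No chain forces Ginkgo (or any of the others) ahead of Larch.
That's Cedar, Elm, Fir, Hazel, and Juniper — 5 in all.

5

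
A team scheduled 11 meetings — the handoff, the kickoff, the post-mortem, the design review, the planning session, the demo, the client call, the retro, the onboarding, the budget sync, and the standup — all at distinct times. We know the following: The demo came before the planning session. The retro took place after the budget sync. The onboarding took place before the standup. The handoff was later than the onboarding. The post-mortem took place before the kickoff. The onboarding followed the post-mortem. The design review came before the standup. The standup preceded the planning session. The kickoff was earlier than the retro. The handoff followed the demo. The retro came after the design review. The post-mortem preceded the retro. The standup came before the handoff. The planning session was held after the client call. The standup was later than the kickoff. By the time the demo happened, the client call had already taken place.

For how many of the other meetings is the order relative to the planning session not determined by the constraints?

Forced before the planning session: the client call, the demo, the design review, the kickoff, the onboarding, the post-mortem, and the standup.
That leaves the budget sync, the handoff, and the retro with no forced order relative to the planning session — 3.

3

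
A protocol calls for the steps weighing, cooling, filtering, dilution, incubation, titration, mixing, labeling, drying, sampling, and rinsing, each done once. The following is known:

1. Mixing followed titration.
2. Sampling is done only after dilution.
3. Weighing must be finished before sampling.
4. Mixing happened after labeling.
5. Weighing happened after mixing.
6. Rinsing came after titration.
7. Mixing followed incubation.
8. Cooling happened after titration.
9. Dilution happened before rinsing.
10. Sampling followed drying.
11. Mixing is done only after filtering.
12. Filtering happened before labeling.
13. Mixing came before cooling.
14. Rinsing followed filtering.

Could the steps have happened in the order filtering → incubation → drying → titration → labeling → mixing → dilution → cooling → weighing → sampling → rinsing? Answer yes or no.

yes

Check each stated constraint against the proposed order — e.g. drying is ahead of sampling; filtering is ahead of rinsing. Every pair is in the required order; nothing is violated.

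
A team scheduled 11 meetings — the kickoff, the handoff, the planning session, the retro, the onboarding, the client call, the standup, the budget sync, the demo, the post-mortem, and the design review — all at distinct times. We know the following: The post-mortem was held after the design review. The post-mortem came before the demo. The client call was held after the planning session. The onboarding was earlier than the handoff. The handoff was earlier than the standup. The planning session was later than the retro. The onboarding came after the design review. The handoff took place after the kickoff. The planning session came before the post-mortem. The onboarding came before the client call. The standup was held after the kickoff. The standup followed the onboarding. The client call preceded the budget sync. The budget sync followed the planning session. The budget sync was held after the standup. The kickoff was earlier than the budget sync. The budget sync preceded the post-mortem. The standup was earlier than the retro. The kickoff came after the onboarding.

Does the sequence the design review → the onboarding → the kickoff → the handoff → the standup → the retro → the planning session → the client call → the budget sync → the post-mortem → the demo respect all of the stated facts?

Check each stated constraint against the proposed order — e.g. the onboarding is ahead of the client call; the design review is ahead of the post-mortem. Every pair is in the required order; nothing is violated.

yes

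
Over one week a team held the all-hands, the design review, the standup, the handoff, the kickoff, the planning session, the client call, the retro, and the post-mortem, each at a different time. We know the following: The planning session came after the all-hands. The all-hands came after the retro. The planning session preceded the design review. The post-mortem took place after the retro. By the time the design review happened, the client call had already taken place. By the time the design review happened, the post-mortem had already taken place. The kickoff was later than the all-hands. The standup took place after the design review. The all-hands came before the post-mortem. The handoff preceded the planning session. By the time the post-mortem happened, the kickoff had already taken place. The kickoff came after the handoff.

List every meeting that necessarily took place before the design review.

Directly stated before the design review: the client call, the planning session, and the post-mortem.
The all-hands reaches the design review via the all-hands → the post-mortem → the design review.
The handoff reaches the design review via the handoff → the planning session → the design review.
The kickoff reaches the design review via the kickoff → the post-mortem → the design review.
Likewise the retro reaches the design review by chaining the stated constraints.
No chain forces the standup ahead of the design review.

the all-hands, the client call, the handoff, the kickoff, the planning session, the post-mortem, the retro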